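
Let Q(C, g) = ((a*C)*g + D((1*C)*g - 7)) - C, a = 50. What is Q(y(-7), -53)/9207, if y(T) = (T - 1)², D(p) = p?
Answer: -15733/837 ≈ -18.797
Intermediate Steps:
y(T) = (-1 + T)²
Q(C, g) = -7 - C + 51*C*g (Q(C, g) = ((50*C)*g + ((1*C)*g - 7)) - C = (50*C*g + (C*g - 7)) - C = (50*C*g + (-7 + C*g)) - C = (-7 + 51*C*g) - C = -7 - C + 51*C*g)
Q(y(-7), -53)/9207 = (-7 - (-1 - 7)² + 51*(-1 - 7)²*(-53))/9207 = (-7 - 1*(-8)² + 51*(-8)²*(-53))*(1/9207) = (-7 - 1*64 + 51*64*(-53))*(1/9207) = (-7 - 64 - 172992)*(1/9207) = -173063*1/9207 = -15733/837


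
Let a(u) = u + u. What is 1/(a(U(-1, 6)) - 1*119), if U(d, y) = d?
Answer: -1/121 ≈ -0.0082645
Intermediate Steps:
a(u) = 2*u
1/(a(U(-1, 6)) - 1*119) = 1/(2*(-1) - 1*119) = 1/(-2 - 119) = 1/(-121) = -1/121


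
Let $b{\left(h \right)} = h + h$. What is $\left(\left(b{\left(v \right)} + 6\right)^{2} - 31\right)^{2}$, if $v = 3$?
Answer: $12769$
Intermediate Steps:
$b{\left(h \right)} = 2 h$
$\left(\left(b{\left(v \right)} + 6\right)^{2} - 31\right)^{2} = \left(\left(2 \cdot 3 + 6\right)^{2} - 31\right)^{2} = \left(\left(6 + 6\right)^{2} - 31\right)^{2} = \left(12^{2} - 31\right)^{2} = \left(144 - 31\right)^{2} = 113^{2} = 12769$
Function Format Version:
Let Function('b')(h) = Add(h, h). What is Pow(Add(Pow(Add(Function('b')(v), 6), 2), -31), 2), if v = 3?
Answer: 12769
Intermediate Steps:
Function('b')(h) = Mul(2, h)
Pow(Add(Pow(Add(Function('b')(v), 6), 2), -31), 2) = Pow(Add(Pow(Add(Mul(2, 3), 6), 2), -31), 2) = Pow(Add(Pow(Add(6, 6), 2), -31), 2) = Pow(Add(Pow(12, 2), -31), 2) = Pow(Add(144, -31), 2) = Pow(113, 2) = 12769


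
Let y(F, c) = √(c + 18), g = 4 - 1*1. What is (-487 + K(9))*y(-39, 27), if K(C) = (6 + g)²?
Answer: -1218*√5 ≈ -2723.5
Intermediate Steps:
g = 3 (g = 4 - 1 = 3)
y(F, c) = √(18 + c)
K(C) = 81 (K(C) = (6 + 3)² = 9² = 81)
(-487 + K(9))*y(-39, 27) = (-487 + 81)*√(18 + 27) = -1218*√5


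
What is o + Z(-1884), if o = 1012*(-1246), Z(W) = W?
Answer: -1262836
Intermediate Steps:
o = -1260952
o + Z(-1884) = -1260952 - 1884 = -1262836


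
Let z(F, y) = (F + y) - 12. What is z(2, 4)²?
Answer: 36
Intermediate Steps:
z(F, y) = -12 + F + y
z(2, 4)² = (-12 + 2 + 4)² = (-6)² = 36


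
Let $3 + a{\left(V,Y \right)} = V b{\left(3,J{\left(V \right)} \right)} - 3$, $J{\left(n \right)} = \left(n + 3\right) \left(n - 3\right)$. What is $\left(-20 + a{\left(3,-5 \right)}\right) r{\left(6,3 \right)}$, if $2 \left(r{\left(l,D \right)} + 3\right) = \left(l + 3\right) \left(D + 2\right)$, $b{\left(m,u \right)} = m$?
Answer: $- \frac{663}{2} \approx -331.5$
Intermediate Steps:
$J{\left(n \right)} = \left(-3 + n\right) \left(3 + n\right)$ ($J{\left(n \right)} = \left(3 + n\right) \left(-3 + n\right) = \left(-3 + n\right) \left(3 + n\right)$)
$r{\left(l,D \right)} = -3 + \frac{\left(2 + D\right) \left(3 + l\right)}{2}$ ($r{\left(l,D \right)} = -3 + \frac{\left(l + 3\right) \left(D + 2\right)}{2} = -3 + \frac{\left(3 + l\right) \left(2 + D\right)}{2} = -3 + \frac{\left(2 + D\right) \left(3 + l\right)}{2}$)
$a{\left(V,Y \right)} = -6 + 3 V$ ($a{\left(V,Y \right)} = -3 + \left(V 3 - 3\right) = -3 + \left(3 V - 3\right) = -3 + \left(-3 + 3 V\right) = -6 + 3 V$)
$\left(-20 + a{\left(3,-5 \right)}\right) r{\left(6,3 \right)} = \left(-20 + \left(-6 + 3 \cdot 3\right)\right) \left(6 + \frac{3}{2} \cdot 3 + \frac{1}{2} \cdot 3 \cdot 6\right) = \left(-20 + \left(-6 + 9\right)\right) \left(6 + \frac{9}{2} + 9\right) = \left(-20 + 3\right) \frac{39}{2} = \left(-17\right) \frac{39}{2} = - \frac{663}{2}$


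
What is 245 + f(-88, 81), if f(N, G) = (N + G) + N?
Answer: 150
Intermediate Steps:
f(N, G) = G + 2*N (f(N, G) = (G + N) + N = G + 2*N)
245 + f(-88, 81) = 245 + (81 + 2*(-88)) = 245 + (81 - 176) = 245 - 95 = 150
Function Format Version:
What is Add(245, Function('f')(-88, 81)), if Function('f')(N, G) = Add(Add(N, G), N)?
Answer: 150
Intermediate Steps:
Function('f')(N, G) = Add(G, Mul(2, N)) (Function('f')(N, G) = Add(Add(G, N), N) = Add(G, Mul(2, N)))
Add(245, Function('f')(-88, 81)) = Add(245, Add(81, Mul(2, -88))) = Add(245, Add(81, -176)) = Add(245, -95) = 150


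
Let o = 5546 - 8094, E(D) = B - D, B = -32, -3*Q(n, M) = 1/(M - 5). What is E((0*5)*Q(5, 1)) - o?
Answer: 2516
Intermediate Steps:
Q(n, M) = -1/(3*(-5 + M)) (Q(n, M) = -1/(3*(M - 5)) = -1/(3*(-5 + M)))
E(D) = -32 - D
o = -2548
E((0*5)*Q(5, 1)) - o = (-32 - 0*5*(-1/(-15 + 3*1))) - 1*(-2548) = (-32 - 0*(-1/(-15 + 3))) + 2548 = (-32 - 0*(-1/(-12))) + 2548 = (-32 - 0*(-1*(-1/12))) + 2548 = (-32 - 0/12) + 2548 = (-32 - 1*0) + 2548 = (-32 + 0) + 2548 = -32 + 2548 = 2516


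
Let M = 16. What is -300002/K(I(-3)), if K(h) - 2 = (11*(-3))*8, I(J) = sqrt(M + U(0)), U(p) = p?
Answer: 150001/131 ≈ 1145.0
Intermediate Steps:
I(J) = 4 (I(J) = sqrt(16 + 0) = sqrt(16) = 4)
K(h) = -262 (K(h) = 2 + (11*(-3))*8 = 2 - 33*8 = 2 - 264 = -262)
-300002/K(I(-3)) = -300002/(-262) = -300002*(-1/262) = 150001/131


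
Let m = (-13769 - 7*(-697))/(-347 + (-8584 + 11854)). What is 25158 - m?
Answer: 73545724/2923 ≈ 25161.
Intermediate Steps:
m = -8890/2923 (m = (-13769 + 4879)/(-347 + 3270) = -8890/2923 ≈ -3.0414)
25158 - m = 25158 - 1*(-8890/2923) = 25158 + 8890/2923 = 73545724/2923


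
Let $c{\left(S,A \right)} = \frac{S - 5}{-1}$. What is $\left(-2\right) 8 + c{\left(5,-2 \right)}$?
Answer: $-16$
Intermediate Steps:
$c{\left(S,A \right)} = 5 - S$ ($c{\left(S,A \right)} = \left(-5 + S\right) \left(-1\right) = 5 - S$)
$\left(-2\right) 8 + c{\left(5,-2 \right)} = \left(-2\right) 8 + \left(5 - 5\right) = -16 + \left(5 - 5\right) = -16 + 0 = -16$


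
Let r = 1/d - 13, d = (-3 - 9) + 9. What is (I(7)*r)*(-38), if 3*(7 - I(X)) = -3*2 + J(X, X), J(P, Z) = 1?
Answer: 39520/9 ≈ 4391.1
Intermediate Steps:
d = -3 (d = -12 + 9 = -3)
I(X) = 26/3 (I(X) = 7 - (-3*2 + 1)/3 = 7 - (-6 + 1)/3 = 7 - 1/3*(-5) = 7 + 5/3 = 26/3)
r = -40/3 (r = 1/(-3) - 13 = -1/3 - 13 = -40/3 ≈ -13.333)
(I(7)*r)*(-38) = ((26/3)*(-40/3))*(-38) = -1040/9*(-38) = 39520/9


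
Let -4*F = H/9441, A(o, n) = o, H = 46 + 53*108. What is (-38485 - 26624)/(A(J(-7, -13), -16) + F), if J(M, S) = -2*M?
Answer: -1229388138/261463 ≈ -4702.0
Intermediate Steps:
H = 5770 (H = 46 + 5724 = 5770)
F = -2885/18882 (F = -2885/(2*9441) = -1/4*5770/9441 = -2885/18882 ≈ -0.15279)
(-38485 - 26624)/(A(J(-7, -13), -16) + F) = (-38485 - 26624)/(-2*(-7) - 2885/18882) = -65109/(14 - 2885/18882) = -65109/261463/18882 = -65109*18882/261463 = -1229388138/261463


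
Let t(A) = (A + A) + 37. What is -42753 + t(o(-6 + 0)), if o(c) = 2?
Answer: -42712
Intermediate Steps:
t(A) = 37 + 2*A (t(A) = 2*A + 37 = 37 + 2*A)
-42753 + t(o(-6 + 0)) = -42753 + (37 + 2*2) = -42753 + (37 + 4) = -42753 + 41 = -42712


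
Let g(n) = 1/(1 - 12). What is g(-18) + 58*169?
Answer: 107821/11 ≈ 9801.9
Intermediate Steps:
g(n) = -1/11 (g(n) = 1/(-11) = -1/11)
g(-18) + 58*169 = -1/11 + 58*169 = -1/11 + 9802 = 107821/11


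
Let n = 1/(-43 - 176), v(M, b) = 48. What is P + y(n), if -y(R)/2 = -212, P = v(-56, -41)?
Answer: 472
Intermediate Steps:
P = 48
n = -1/219 (n = 1/(-219) = -1/219 ≈ -0.0045662)
y(R) = 424 (y(R) = -2*(-212) = 424)
P + y(n) = 48 + 424 = 472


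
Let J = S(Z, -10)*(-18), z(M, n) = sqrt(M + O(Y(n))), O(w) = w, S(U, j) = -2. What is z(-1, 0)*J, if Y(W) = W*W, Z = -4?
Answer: 36*I ≈ 36.0*I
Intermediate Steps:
Y(W) = W**2
z(M, n) = sqrt(M + n**2)
J = 36 (J = -2*(-18) = 36)
z(-1, 0)*J = sqrt(-1 + 0**2)*36 = sqrt(-1 + 0)*36 = sqrt(-1)*36 = I*36 = 36*I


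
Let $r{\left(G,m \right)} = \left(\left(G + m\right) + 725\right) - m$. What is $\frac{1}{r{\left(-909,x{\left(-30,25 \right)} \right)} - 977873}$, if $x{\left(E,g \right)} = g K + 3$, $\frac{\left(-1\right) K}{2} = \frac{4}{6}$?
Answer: $- \frac{1}{978057} \approx -1.0224 \cdot 10^{-6}$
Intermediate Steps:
$K = - \frac{4}{3}$ ($K = - 2 \cdot \frac{4}{6} = - 2 \cdot 4 \cdot \frac{1}{6} = \left(-2\right) \frac{2}{3} = - \frac{4}{3} \approx -1.3333$)
$x{\left(E,g \right)} = 3 - \frac{4 g}{3}$ ($x{\left(E,g \right)} = g \left(- \frac{4}{3}\right) + 3 = - \frac{4 g}{3} + 3 = 3 - \frac{4 g}{3}$)
$r{\left(G,m \right)} = 725 + G$ ($r{\left(G,m \right)} = \left(725 + G + m\right) - m = 725 + G$)
$\frac{1}{r{\left(-909,x{\left(-30,25 \right)} \right)} - 977873} = \frac{1}{\left(725 - 909\right) - 977873} = \frac{1}{-184 - 977873} = \frac{1}{-978057} = - \frac{1}{978057}$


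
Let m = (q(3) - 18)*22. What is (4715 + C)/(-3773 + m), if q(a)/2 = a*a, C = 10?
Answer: -675/539 ≈ -1.2523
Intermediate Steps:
q(a) = 2*a² (q(a) = 2*(a*a) = 2*a²)
m = 0 (m = (2*3² - 18)*22 = (2*9 - 18)*22 = (18 - 18)*22 = 0*22 = 0)
(4715 + C)/(-3773 + m) = (4715 + 10)/(-3773 + 0) = 4725/(-3773) = 4725*(-1/3773) = -675/539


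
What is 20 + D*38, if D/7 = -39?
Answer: -10354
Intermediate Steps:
D = -273 (D = 7*(-39) = -273)
20 + D*38 = 20 - 273*38 = 20 - 10374 = -10354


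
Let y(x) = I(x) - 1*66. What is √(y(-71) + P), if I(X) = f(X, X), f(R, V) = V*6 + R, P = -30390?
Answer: I*√30953 ≈ 175.93*I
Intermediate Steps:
f(R, V) = R + 6*V (f(R, V) = 6*V + R = R + 6*V)
I(X) = 7*X (I(X) = X + 6*X = 7*X)
y(x) = -66 + 7*x (y(x) = 7*x - 1*66 = 7*x - 66 = -66 + 7*x)
√(y(-71) + P) = √((-66 + 7*(-71)) - 30390) = √((-66 - 497) - 30390) = √(-563 - 30390) = √(-30953) = I*√30953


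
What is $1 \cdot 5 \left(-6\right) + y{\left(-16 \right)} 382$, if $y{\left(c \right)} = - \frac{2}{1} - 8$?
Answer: $-3850$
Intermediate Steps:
$y{\left(c \right)} = -10$ ($y{\left(c \right)} = \left(-2\right) 1 - 8 = -2 - 8 = -10$)
$1 \cdot 5 \left(-6\right) + y{\left(-16 \right)} 382 = 1 \cdot 5 \left(-6\right) - 3820 = 5 \left(-6\right) - 3820 = -30 - 3820 = -3850$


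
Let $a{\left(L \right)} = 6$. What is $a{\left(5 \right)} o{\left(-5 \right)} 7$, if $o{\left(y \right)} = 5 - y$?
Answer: $420$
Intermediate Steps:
$a{\left(5 \right)} o{\left(-5 \right)} 7 = 6 \left(5 - -5\right) 7 = 6 \left(5 + 5\right) 7 = 6 \cdot 10 \cdot 7 = 60 \cdot 7 = 420$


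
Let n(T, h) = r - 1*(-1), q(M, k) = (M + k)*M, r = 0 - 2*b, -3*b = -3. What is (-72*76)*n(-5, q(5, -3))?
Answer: 5472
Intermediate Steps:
b = 1 (b = -⅓*(-3) = 1)
r = -2 (r = 0 - 2*1 = 0 - 2 = -2)
q(M, k) = M*(M + k)
n(T, h) = -1 (n(T, h) = -2 - 1*(-1) = -2 + 1 = -1)
(-72*76)*n(-5, q(5, -3)) = -72*76*(-1) = -5472*(-1) = 5472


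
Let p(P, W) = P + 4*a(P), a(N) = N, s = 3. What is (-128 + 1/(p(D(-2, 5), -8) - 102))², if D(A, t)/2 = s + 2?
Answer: 44315649/2704 ≈ 16389.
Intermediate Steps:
D(A, t) = 10 (D(A, t) = 2*(3 + 2) = 2*5 = 10)
p(P, W) = 5*P (p(P, W) = P + 4*P = 5*P)
(-128 + 1/(p(D(-2, 5), -8) - 102))² = (-128 + 1/(5*10 - 102))² = (-128 + 1/(50 - 102))² = (-128 + 1/(-52))² = (-128 - 1/52)² = (-6657/52)² = 44315649/2704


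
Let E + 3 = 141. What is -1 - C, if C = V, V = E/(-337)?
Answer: -199/337 ≈ -0.59050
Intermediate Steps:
E = 138 (E = -3 + 141 = 138)
V = -138/337 (V = 138/(-337) = 138*(-1/337) = -138/337 ≈ -0.40950)
C = -138/337 ≈ -0.40950
-1 - C = -1 - 1*(-138/337) = -1 + 138/337 = -199/337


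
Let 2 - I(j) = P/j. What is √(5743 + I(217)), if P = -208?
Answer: √270571441/217 ≈ 75.802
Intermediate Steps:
I(j) = 2 + 208/j (I(j) = 2 - (-208)/j = 2 + 208/j)
√(5743 + I(217)) = √(5743 + (2 + 208/217)) = √(5743 + 642/217) = √(1246873/217) = √270571441/217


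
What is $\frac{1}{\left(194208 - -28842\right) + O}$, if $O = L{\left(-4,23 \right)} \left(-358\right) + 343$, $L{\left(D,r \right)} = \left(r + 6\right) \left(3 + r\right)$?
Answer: $- \frac{1}{46539} \approx -2.1487 \cdot 10^{-5}$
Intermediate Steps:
$L{\left(D,r \right)} = \left(3 + r\right) \left(6 + r\right)$ ($L{\left(D,r \right)} = \left(6 + r\right) \left(3 + r\right) = \left(3 + r\right) \left(6 + r\right)$)
$O = -269589$ ($O = \left(18 + 23^{2} + 9 \cdot 23\right) \left(-358\right) + 343 = \left(18 + 529 + 207\right) \left(-358\right) + 343 = 754 \left(-358\right) + 343 = -269932 + 343 = -269589$)
$\frac{1}{\left(194208 - -28842\right) + O} = \frac{1}{\left(194208 - -28842\right) - 269589} = \frac{1}{\left(194208 + 28842\right) - 269589} = \frac{1}{223050 - 269589} = \frac{1}{-46539} = - \frac{1}{46539}$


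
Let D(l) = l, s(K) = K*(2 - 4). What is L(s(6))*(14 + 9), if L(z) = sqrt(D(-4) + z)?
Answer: 92*I ≈ 92.0*I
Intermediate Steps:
s(K) = -2*K (s(K) = K*(-2) = -2*K)
L(z) = sqrt(-4 + z)
L(s(6))*(14 + 9) = sqrt(-4 - 2*6)*(14 + 9) = sqrt(-4 - 12)*23 = sqrt(-16)*23 = (4*I)*23 = 92*I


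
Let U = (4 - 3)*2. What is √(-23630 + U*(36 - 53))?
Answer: 4*I*√1479 ≈ 153.83*I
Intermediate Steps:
U = 2 (U = 1*2 = 2)
√(-23630 + U*(36 - 53)) = √(-23630 + 2*(36 - 53)) = √(-23630 + 2*(-17)) = √(-23630 - 34) = √(-23664) = 4*I*√1479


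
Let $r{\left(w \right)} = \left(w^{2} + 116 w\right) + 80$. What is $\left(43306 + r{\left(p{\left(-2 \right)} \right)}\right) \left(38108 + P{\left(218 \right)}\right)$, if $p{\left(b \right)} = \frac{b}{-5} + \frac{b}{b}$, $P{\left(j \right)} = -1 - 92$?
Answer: $\frac{8277834677}{5} \approx 1.6556 \cdot 10^{9}$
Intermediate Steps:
$P{\left(j \right)} = -93$ ($P{\left(j \right)} = -1 - 92 = -93$)
$p{\left(b \right)} = 1 - \frac{b}{5}$ ($p{\left(b \right)} = b \left(- \frac{1}{5}\right) + 1 = - \frac{b}{5} + 1 = 1 - \frac{b}{5}$)
$r{\left(w \right)} = 80 + w^{2} + 116 w$
$\left(43306 + r{\left(p{\left(-2 \right)} \right)}\right) \left(38108 + P{\left(218 \right)}\right) = \left(43306 + \left(80 + \left(1 - - \frac{2}{5}\right)^{2} + 116 \left(1 - - \frac{2}{5}\right)\right)\right) \left(38108 - 93\right) = \left(43306 + \left(80 + \left(1 + \frac{2}{5}\right)^{2} + 116 \left(1 + \frac{2}{5}\right)\right)\right) 38015 = \left(43306 + \left(80 + \left(\frac{7}{5}\right)^{2} + 116 \cdot \frac{7}{5}\right)\right) 38015 = \left(43306 + \left(80 + \frac{49}{25} + \frac{812}{5}\right)\right) 38015 = \left(43306 + \frac{6109}{25}\right) 38015 = \frac{1088759}{25} \cdot 38015 = \frac{8277834677}{5}$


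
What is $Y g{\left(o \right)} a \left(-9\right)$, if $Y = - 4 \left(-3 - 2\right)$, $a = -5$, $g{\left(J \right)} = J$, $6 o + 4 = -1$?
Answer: $-750$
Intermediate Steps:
$o = - \frac{5}{6}$ ($o = - \frac{2}{3} + \frac{1}{6} \left(-1\right) = - \frac{2}{3} - \frac{1}{6} = - \frac{5}{6} \approx -0.83333$)
$Y = 20$ ($Y = \left(-4\right) \left(-5\right) = 20$)
$Y g{\left(o \right)} a \left(-9\right) = 20 \left(\left(- \frac{5}{6}\right) \left(-5\right)\right) \left(-9\right) = 20 \cdot \frac{25}{6} \left(-9\right) = \frac{250}{3} \left(-9\right) = -750$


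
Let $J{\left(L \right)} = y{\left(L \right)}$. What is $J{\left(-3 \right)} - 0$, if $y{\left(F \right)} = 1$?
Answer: $1$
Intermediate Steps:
$J{\left(L \right)} = 1$
$J{\left(-3 \right)} - 0 = 1 - 0 = 1 + 0 = 1$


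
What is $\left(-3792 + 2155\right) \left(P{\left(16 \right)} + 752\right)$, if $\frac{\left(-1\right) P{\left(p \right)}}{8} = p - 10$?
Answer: $-1152448$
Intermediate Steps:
$P{\left(p \right)} = 80 - 8 p$ ($P{\left(p \right)} = - 8 \left(p - 10\right) = - 8 \left(-10 + p\right) = 80 - 8 p$)
$\left(-3792 + 2155\right) \left(P{\left(16 \right)} + 752\right) = \left(-3792 + 2155\right) \left(\left(80 - 128\right) + 752\right) = - 1637 \left(\left(80 - 128\right) + 752\right) = - 1637 \left(-48 + 752\right) = \left(-1637\right) 704 = -1152448$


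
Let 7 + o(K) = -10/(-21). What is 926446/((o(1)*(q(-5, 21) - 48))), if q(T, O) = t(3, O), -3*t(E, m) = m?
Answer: 19455366/7535 ≈ 2582.0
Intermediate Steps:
t(E, m) = -m/3
q(T, O) = -O/3
o(K) = -137/21 (o(K) = -7 - 10/(-21) = -7 - 10*(-1/21) = -7 + 10/21 = -137/21)
926446/((o(1)*(q(-5, 21) - 48))) = 926446/((-137*(-1/3*21 - 48)/21)) = 926446/((-137*(-7 - 48)/21)) = 926446/((-137/21*(-55))) = 926446/(7535/21) = 926446*(21/7535) = 19455366/7535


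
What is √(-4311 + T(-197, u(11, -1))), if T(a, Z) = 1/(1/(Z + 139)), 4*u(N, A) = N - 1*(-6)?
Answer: I*√16671/2 ≈ 64.558*I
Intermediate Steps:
u(N, A) = 3/2 + N/4 (u(N, A) = (N - 1*(-6))/4 = (N + 6)/4 = (6 + N)/4 = 3/2 + N/4)
T(a, Z) = 139 + Z (T(a, Z) = 1/(1/(139 + Z)) = 139 + Z)
√(-4311 + T(-197, u(11, -1))) = √(-4311 + (139 + (3/2 + (¼)*11))) = √(-4311 + (139 + (3/2 + 11/4))) = √(-4311 + (139 + 17/4)) = √(-4311 + 573/4) = √(-16671/4) = I*√16671/2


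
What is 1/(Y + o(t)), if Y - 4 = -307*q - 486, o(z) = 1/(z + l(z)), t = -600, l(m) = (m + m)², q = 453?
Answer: -1439400/200872588199 ≈ -7.1657e-6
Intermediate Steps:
l(m) = 4*m² (l(m) = (2*m)² = 4*m²)
o(z) = 1/(z + 4*z²)
Y = -139553 (Y = 4 + (-307*453 - 486) = 4 + (-139071 - 486) = 4 - 139557 = -139553)
1/(Y + o(t)) = 1/(-139553 + 1/((-600)*(1 + 4*(-600)))) = 1/(-139553 - 1/(600*(1 - 2400))) = 1/(-139553 - 1/600/(-2399)) = 1/(-139553 - 1/600*(-1/2399)) = 1/(-139553 + 1/1439400) = 1/(-200872588199/1439400) = -1439400/200872588199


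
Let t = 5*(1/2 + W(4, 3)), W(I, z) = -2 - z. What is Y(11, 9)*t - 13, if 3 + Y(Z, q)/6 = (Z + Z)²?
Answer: -64948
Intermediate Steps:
Y(Z, q) = -18 + 24*Z² (Y(Z, q) = -18 + 6*(Z + Z)² = -18 + 6*(2*Z)² = -18 + 6*(4*Z²) = -18 + 24*Z²)
t = -45/2 (t = 5*(1/2 + (-2 - 1*3)) = 5*(½ + (-2 - 3)) = 5*(½ - 5) = 5*(-9/2) = -45/2 ≈ -22.500)
Y(11, 9)*t - 13 = (-18 + 24*11²)*(-45/2) - 13 = (-18 + 24*121)*(-45/2) - 13 = (-18 + 2904)*(-45/2) - 13 = 2886*(-45/2) - 13 = -64935 - 13 = -64948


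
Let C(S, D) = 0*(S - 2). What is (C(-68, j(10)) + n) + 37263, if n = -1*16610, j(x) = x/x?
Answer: 20653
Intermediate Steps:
j(x) = 1
C(S, D) = 0 (C(S, D) = 0*(-2 + S) = 0)
n = -16610
(C(-68, j(10)) + n) + 37263 = (0 - 16610) + 37263 = -16610 + 37263 = 20653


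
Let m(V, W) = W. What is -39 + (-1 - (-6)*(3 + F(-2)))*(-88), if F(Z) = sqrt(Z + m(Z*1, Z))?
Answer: -1535 - 1056*I ≈ -1535.0 - 1056.0*I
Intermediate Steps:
F(Z) = sqrt(2)*sqrt(Z) (F(Z) = sqrt(Z + Z) = sqrt(2*Z) = sqrt(2)*sqrt(Z))
-39 + (-1 - (-6)*(3 + F(-2)))*(-88) = -39 + (-1 - (-6)*(3 + sqrt(2)*sqrt(-2)))*(-88) = -39 + (-1 - (-6)*(3 + sqrt(2)*(I*sqrt(2))))*(-88) = -39 + (-1 - (-6)*(3 + 2*I))*(-88) = -39 + (-1 - 2*(-9 - 6*I))*(-88) = -39 + (-1 + (18 + 12*I))*(-88) = -39 + (17 + 12*I)*(-88) = -39 + (-1496 - 1056*I) = -1535 - 1056*I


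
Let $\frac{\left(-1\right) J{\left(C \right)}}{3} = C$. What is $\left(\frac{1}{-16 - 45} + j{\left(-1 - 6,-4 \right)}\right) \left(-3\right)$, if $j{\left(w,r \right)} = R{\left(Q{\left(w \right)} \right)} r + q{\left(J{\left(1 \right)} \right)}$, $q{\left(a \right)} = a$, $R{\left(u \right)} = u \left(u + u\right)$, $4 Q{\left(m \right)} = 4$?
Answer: $\frac{2016}{61} \approx 33.049$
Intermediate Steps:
$J{\left(C \right)} = - 3 C$
$Q{\left(m \right)} = 1$ ($Q{\left(m \right)} = \frac{1}{4} \cdot 4 = 1$)
$R{\left(u \right)} = 2 u^{2}$ ($R{\left(u \right)} = u 2 u = 2 u^{2}$)
$j{\left(w,r \right)} = -3 + 2 r$ ($j{\left(w,r \right)} = 2 \cdot 1^{2} r - 3 = 2 \cdot 1 r - 3 = 2 r - 3 = -3 + 2 r$)
$\left(\frac{1}{-16 - 45} + j{\left(-1 - 6,-4 \right)}\right) \left(-3\right) = \left(\frac{1}{-16 - 45} + \left(-3 + 2 \left(-4\right)\right)\right) \left(-3\right) = \left(\frac{1}{-61} - 11\right) \left(-3\right) = \left(- \frac{1}{61} - 11\right) \left(-3\right) = \left(- \frac{672}{61}\right) \left(-3\right) = \frac{2016}{61}$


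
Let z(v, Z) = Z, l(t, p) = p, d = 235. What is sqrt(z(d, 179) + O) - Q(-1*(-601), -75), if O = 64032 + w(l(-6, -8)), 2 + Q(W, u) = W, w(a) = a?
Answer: -599 + sqrt(64203) ≈ -345.62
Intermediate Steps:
Q(W, u) = -2 + W
O = 64024 (O = 64032 - 8 = 64024)
sqrt(z(d, 179) + O) - Q(-1*(-601), -75) = sqrt(179 + 64024) - (-2 - 1*(-601)) = sqrt(64203) - (-2 + 601) = sqrt(64203) - 1*599 = sqrt(64203) - 599 = -599 + sqrt(64203)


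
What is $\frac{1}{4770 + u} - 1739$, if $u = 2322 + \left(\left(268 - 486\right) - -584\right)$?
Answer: $- \frac{12969461}{7458} \approx -1739.0$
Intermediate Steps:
$u = 2688$ ($u = 2322 + \left(-218 + 584\right) = 2322 + 366 = 2688$)
$\frac{1}{4770 + u} - 1739 = \frac{1}{4770 + 2688} - 1739 = \frac{1}{7458} - 1739 = - \frac{12969461}{7458}$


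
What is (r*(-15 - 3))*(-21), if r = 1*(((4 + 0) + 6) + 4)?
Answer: 5292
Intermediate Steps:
r = 14 (r = 1*((4 + 6) + 4) = 1*(10 + 4) = 1*14 = 14)
(r*(-15 - 3))*(-21) = (14*(-15 - 3))*(-21) = (14*(-18))*(-21) = -252*(-21) = 5292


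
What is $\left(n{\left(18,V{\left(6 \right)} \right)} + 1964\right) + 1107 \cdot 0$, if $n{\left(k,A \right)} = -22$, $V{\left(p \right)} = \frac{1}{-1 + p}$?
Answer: $1942$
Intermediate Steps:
$\left(n{\left(18,V{\left(6 \right)} \right)} + 1964\right) + 1107 \cdot 0 = \left(-22 + 1964\right) + 1107 \cdot 0 = 1942 + 0 = 1942$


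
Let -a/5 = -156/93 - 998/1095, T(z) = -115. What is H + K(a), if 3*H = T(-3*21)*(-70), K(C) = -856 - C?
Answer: 12317888/6789 ≈ 1814.4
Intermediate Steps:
a = 87878/6789 (a = -5*(-156/93 - 998/1095) = -5*(-156*1/93 - 998*1/1095) = -5*(-52/31 - 998/1095) = -5*(-87878/33945) = 87878/6789 ≈ 12.944)
H = 8050/3 (H = (-115*(-70))/3 = (⅓)*8050 = 8050/3 ≈ 2683.3)
H + K(a) = 8050/3 + (-856 - 1*87878/6789) = 8050/3 + (-856 - 87878/6789) = 8050/3 - 5899262/6789 = 12317888/6789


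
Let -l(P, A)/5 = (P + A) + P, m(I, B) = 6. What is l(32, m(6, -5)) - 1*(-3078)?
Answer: 2728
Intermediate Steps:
l(P, A) = -10*P - 5*A (l(P, A) = -5*((P + A) + P) = -5*((A + P) + P) = -5*(A + 2*P) = -10*P - 5*A)
l(32, m(6, -5)) - 1*(-3078) = (-10*32 - 5*6) - 1*(-3078) = (-320 - 30) + 3078 = -350 + 3078 = 2728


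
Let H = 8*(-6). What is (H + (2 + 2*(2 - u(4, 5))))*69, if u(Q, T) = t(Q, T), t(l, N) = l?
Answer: -3450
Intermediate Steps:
u(Q, T) = Q
H = -48
(H + (2 + 2*(2 - u(4, 5))))*69 = (-48 + (2 + 2*(2 - 1*4)))*69 = (-48 + (2 + 2*(2 - 4)))*69 = (-48 + (2 + 2*(-2)))*69 = (-48 + (2 - 4))*69 = (-48 - 2)*69 = -50*69 = -3450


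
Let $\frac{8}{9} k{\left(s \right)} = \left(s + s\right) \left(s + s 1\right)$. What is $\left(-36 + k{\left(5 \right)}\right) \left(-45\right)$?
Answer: $- \frac{6885}{2} \approx -3442.5$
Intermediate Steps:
$k{\left(s \right)} = \frac{9 s^{2}}{2}$ ($k{\left(s \right)} = \frac{9 \left(s + s\right) \left(s + s 1\right)}{8} = \frac{9 \cdot 2 s \left(s + s\right)}{8} = \frac{9 \cdot 2 s 2 s}{8} = \frac{9 \cdot 4 s^{2}}{8} = \frac{9 s^{2}}{2}$)
$\left(-36 + k{\left(5 \right)}\right) \left(-45\right) = \left(-36 + \frac{9 \cdot 5^{2}}{2}\right) \left(-45\right) = \left(-36 + \frac{9}{2} \cdot 25\right) \left(-45\right) = \left(-36 + \frac{225}{2}\right) \left(-45\right) = \frac{153}{2} \left(-45\right) = - \frac{6885}{2}$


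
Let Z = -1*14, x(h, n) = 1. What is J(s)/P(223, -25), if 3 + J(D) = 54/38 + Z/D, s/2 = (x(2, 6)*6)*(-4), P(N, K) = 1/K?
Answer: 14675/456 ≈ 32.182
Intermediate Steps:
Z = -14
s = -48 (s = 2*((1*6)*(-4)) = 2*(6*(-4)) = 2*(-24) = -48)
J(D) = -30/19 - 14/D (J(D) = -3 + (54/38 - 14/D) = -3 + (54*(1/38) - 14/D) = -3 + (27/19 - 14/D) = -30/19 - 14/D)
J(s)/P(223, -25) = (-30/19 - 14/(-48))/(1/(-25)) = (-30/19 - 14*(-1/48))/(-1/25) = (-30/19 + 7/24)*(-25) = -587/456*(-25) = 14675/456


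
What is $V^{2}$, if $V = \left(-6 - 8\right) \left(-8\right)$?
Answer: $12544$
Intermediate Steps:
$V = 112$ ($V = \left(-14\right) \left(-8\right) = 112$)
$V^{2} = 112^{2} = 12544$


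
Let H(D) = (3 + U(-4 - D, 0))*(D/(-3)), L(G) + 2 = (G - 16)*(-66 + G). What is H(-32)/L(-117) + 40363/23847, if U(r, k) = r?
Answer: 990199739/580364439 ≈ 1.7062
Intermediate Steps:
L(G) = -2 + (-66 + G)*(-16 + G) (L(G) = -2 + (G - 16)*(-66 + G) = -2 + (-16 + G)*(-66 + G) = -2 + (-66 + G)*(-16 + G))
H(D) = -D*(-1 - D)/3 (H(D) = (3 + (-4 - D))*(D/(-3)) = (-1 - D)*(D*(-1/3)) = (-1 - D)*(-D/3) = -D*(-1 - D)/3)
H(-32)/L(-117) + 40363/23847 = ((1/3)*(-32)*(1 - 32))/(1054 + (-117)**2 - 82*(-117)) + 40363/23847 = ((1/3)*(-32)*(-31))/(1054 + 13689 + 9594) + 40363*(1/23847) = (992/3)/24337 + 40363/23847 = (992/3)*(1/24337) + 40363/23847 = 992/73011 + 40363/23847 = 990199739/580364439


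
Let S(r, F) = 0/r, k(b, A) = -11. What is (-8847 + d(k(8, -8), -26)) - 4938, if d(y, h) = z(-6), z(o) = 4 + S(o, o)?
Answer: -13781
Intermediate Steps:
S(r, F) = 0
z(o) = 4 (z(o) = 4 + 0 = 4)
d(y, h) = 4
(-8847 + d(k(8, -8), -26)) - 4938 = (-8847 + 4) - 4938 = -8843 - 4938 = -13781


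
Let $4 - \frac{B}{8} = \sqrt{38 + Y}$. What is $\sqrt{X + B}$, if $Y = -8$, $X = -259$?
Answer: $\sqrt{-227 - 8 \sqrt{30}} \approx 16.457 i$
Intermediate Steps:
$B = 32 - 8 \sqrt{30}$ ($B = 32 - 8 \sqrt{38 - 8} = 32 - 8 \sqrt{30} \approx -11.818$)
$\sqrt{X + B} = \sqrt{-259 + \left(32 - 8 \sqrt{30}\right)} = \sqrt{-227 - 8 \sqrt{30}}$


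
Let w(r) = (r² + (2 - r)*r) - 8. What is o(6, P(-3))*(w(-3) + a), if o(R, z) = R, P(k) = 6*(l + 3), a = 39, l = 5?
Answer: 150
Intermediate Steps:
P(k) = 48 (P(k) = 6*(5 + 3) = 6*8 = 48)
w(r) = -8 + r² + r*(2 - r) (w(r) = (r² + r*(2 - r)) - 8 = -8 + r² + r*(2 - r))
o(6, P(-3))*(w(-3) + a) = 6*((-8 + 2*(-3)) + 39) = 6*((-8 - 6) + 39) = 6*(-14 + 39) = 6*25 = 150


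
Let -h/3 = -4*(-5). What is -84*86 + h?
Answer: -7284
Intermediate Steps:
h = -60 (h = -(-12)*(-5) = -3*20 = -60)
-84*86 + h = -84*86 - 60 = -7224 - 60 = -7284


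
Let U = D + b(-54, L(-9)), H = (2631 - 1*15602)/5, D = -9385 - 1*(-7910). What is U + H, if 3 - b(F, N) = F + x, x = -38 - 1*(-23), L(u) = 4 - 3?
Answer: -19986/5 ≈ -3997.2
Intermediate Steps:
L(u) = 1
D = -1475 (D = -9385 + 7910 = -1475)
x = -15 (x = -38 + 23 = -15)
b(F, N) = 18 - F (b(F, N) = 3 - (F - 15) = 3 - (-15 + F) = 3 + (15 - F) = 18 - F)
H = -12971/5 (H = (2631 - 15602)*(⅕) = -12971*⅕ = -12971/5 ≈ -2594.2)
U = -1403 (U = -1475 + (18 - 1*(-54)) = -1475 + (18 + 54) = -1475 + 72 = -1403)
U + H = -1403 - 12971/5 = -19986/5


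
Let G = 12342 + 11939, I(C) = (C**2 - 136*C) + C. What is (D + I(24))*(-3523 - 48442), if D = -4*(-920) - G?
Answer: 1208965725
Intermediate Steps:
I(C) = C**2 - 135*C
G = 24281
D = -20601 (D = -4*(-920) - 1*24281 = 3680 - 24281 = -20601)
(D + I(24))*(-3523 - 48442) = (-20601 + 24*(-135 + 24))*(-3523 - 48442) = (-20601 + 24*(-111))*(-51965) = (-20601 - 2664)*(-51965) = -23265*(-51965) = 1208965725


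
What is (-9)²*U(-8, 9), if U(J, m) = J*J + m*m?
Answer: 11745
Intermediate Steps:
U(J, m) = J² + m²
(-9)²*U(-8, 9) = (-9)²*((-8)² + 9²) = 81*(64 + 81) = 81*145 = 11745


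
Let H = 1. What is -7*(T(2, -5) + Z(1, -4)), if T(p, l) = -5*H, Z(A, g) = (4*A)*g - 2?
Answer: 161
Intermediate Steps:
Z(A, g) = -2 + 4*A*g (Z(A, g) = 4*A*g - 2 = -2 + 4*A*g)
T(p, l) = -5 (T(p, l) = -5*1 = -5)
-7*(T(2, -5) + Z(1, -4)) = -7*(-5 + (-2 + 4*1*(-4))) = -7*(-5 + (-2 - 16)) = -7*(-5 - 18) = -7*(-23) = 161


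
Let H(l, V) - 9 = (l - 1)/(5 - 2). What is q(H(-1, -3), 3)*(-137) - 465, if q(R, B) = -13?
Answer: 1316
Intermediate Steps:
H(l, V) = 26/3 + l/3 (H(l, V) = 9 + (l - 1)/(5 - 2) = 9 + (-1 + l)/3 = 9 + (-1 + l)*(⅓) = 9 + (-⅓ + l/3) = 26/3 + l/3)
q(H(-1, -3), 3)*(-137) - 465 = -13*(-137) - 465 = 1781 - 465 = 1316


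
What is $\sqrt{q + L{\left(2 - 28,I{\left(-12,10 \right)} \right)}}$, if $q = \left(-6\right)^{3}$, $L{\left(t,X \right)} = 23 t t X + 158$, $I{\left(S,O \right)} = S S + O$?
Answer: $\sqrt{2394334} \approx 1547.4$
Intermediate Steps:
$I{\left(S,O \right)} = O + S^{2}$ ($I{\left(S,O \right)} = S^{2} + O = O + S^{2}$)
$L{\left(t,X \right)} = 158 + 23 X t^{2}$ ($L{\left(t,X \right)} = 23 t^{2} X + 158 = 23 X t^{2} + 158 = 158 + 23 X t^{2}$)
$q = -216$
$\sqrt{q + L{\left(2 - 28,I{\left(-12,10 \right)} \right)}} = \sqrt{-216 + \left(158 + 23 \left(10 + \left(-12\right)^{2}\right) \left(2 - 28\right)^{2}\right)} = \sqrt{-216 + \left(158 + 23 \left(10 + 144\right) \left(2 - 28\right)^{2}\right)} = \sqrt{-216 + \left(158 + 23 \cdot 154 \left(-26\right)^{2}\right)} = \sqrt{-216 + \left(158 + 23 \cdot 154 \cdot 676\right)} = \sqrt{-216 + \left(158 + 2394392\right)} = \sqrt{-216 + 2394550} = \sqrt{2394334}$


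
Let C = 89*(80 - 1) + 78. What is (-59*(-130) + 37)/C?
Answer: 7707/7109 ≈ 1.0841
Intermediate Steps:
C = 7109 (C = 89*79 + 78 = 7031 + 78 = 7109)
(-59*(-130) + 37)/C = (-59*(-130) + 37)/7109 = (7670 + 37)*(1/7109) = 7707*(1/7109) = 7707/7109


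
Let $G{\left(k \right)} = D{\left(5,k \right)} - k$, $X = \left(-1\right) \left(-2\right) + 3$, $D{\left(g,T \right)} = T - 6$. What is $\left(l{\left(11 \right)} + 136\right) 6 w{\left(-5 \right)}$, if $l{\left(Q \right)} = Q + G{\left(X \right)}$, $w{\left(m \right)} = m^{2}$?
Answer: $21150$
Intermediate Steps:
$D{\left(g,T \right)} = -6 + T$ ($D{\left(g,T \right)} = T - 6 = -6 + T$)
$X = 5$ ($X = 2 + 3 = 5$)
$G{\left(k \right)} = -6$ ($G{\left(k \right)} = \left(-6 + k\right) - k = -6$)
$l{\left(Q \right)} = -6 + Q$ ($l{\left(Q \right)} = Q - 6 = -6 + Q$)
$\left(l{\left(11 \right)} + 136\right) 6 w{\left(-5 \right)} = \left(\left(-6 + 11\right) + 136\right) 6 \left(-5\right)^{2} = \left(5 + 136\right) 6 \cdot 25 = 141 \cdot 150 = 21150$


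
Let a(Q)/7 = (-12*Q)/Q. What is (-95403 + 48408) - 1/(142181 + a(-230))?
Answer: -6677848516/142097 ≈ -46995.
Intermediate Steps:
a(Q) = -84 (a(Q) = 7*((-12*Q)/Q) = 7*(-12) = -84)
(-95403 + 48408) - 1/(142181 + a(-230)) = (-95403 + 48408) - 1/(142181 - 84) = -46995 - 1/142097 = -6677848516/142097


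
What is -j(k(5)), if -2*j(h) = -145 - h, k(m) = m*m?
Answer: -85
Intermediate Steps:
k(m) = m²
j(h) = 145/2 + h/2 (j(h) = -(-145 - h)/2 = 145/2 + h/2)
-j(k(5)) = -(145/2 + (½)*5²) = -(145/2 + (½)*25) = -(145/2 + 25/2) = -1*85 = -85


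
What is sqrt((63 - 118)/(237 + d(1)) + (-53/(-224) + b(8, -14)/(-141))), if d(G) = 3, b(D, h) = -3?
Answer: sqrt(1790418)/7896 ≈ 0.16946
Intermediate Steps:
sqrt((63 - 118)/(237 + d(1)) + (-53/(-224) + b(8, -14)/(-141))) = sqrt((63 - 118)/(237 + 3) + (-53/(-224) - 3/(-141))) = sqrt(-55/240 + (-53*(-1/224) - 3*(-1/141))) = sqrt(-55*1/240 + (53/224 + 1/47)) = sqrt(-11/48 + 2715/10528) = sqrt(907/31584) = sqrt(1790418)/7896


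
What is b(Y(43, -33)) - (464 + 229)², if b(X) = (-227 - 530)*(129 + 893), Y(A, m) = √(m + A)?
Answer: -1253903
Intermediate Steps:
Y(A, m) = √(A + m)
b(X) = -773654 (b(X) = -757*1022 = -773654)
b(Y(43, -33)) - (464 + 229)² = -773654 - (464 + 229)² = -773654 - 1*693² = -773654 - 1*480249 = -773654 - 480249 = -1253903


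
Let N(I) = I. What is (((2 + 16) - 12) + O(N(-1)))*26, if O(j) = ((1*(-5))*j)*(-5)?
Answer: -494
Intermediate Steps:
O(j) = 25*j (O(j) = -5*j*(-5) = 25*j)
(((2 + 16) - 12) + O(N(-1)))*26 = (((2 + 16) - 12) + 25*(-1))*26 = ((18 - 12) - 25)*26 = (6 - 25)*26 = -19*26 = -494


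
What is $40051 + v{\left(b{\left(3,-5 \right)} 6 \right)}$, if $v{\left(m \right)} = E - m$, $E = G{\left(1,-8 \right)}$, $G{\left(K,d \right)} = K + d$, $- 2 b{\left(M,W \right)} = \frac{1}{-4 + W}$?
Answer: $\frac{120131}{3} \approx 40044.0$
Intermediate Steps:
$b{\left(M,W \right)} = - \frac{1}{2 \left(-4 + W\right)}$
$E = -7$ ($E = 1 - 8 = -7$)
$v{\left(m \right)} = -7 - m$
$40051 + v{\left(b{\left(3,-5 \right)} 6 \right)} = 40051 - \left(7 + - \frac{1}{-8 + 2 \left(-5\right)} 6\right) = 40051 - \left(7 + - \frac{1}{-8 - 10} \cdot 6\right) = 40051 - \left(7 + - \frac{1}{-18} \cdot 6\right) = 40051 - \left(7 + \left(-1\right) \left(- \frac{1}{18}\right) 6\right) = 40051 - \left(7 + \frac{1}{18} \cdot 6\right) = 40051 - \frac{22}{3} = \frac{120131}{3}$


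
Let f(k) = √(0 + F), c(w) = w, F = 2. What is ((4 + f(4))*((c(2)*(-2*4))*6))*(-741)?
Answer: 284544 + 71136*√2 ≈ 3.8515e+5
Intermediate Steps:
f(k) = √2 (f(k) = √(0 + 2) = √2)
((4 + f(4))*((c(2)*(-2*4))*6))*(-741) = ((4 + √2)*((2*(-2*4))*6))*(-741) = ((4 + √2)*((2*(-8))*6))*(-741) = ((4 + √2)*(-16*6))*(-741) = ((4 + √2)*(-96))*(-741) = (-384 - 96*√2)*(-741) = 284544 + 71136*√2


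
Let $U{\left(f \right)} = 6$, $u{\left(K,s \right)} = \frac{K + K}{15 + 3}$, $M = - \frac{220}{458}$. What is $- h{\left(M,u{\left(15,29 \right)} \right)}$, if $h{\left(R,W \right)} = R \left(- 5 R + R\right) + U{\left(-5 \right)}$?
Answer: $- \frac{266246}{52441} \approx -5.0771$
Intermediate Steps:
$M = - \frac{110}{229}$ ($M = \left(-220\right) \frac{1}{458} = - \frac{110}{229} \approx -0.48035$)
$u{\left(K,s \right)} = \frac{K}{9}$ ($u{\left(K,s \right)} = \frac{2 K}{18} = 2 K \frac{1}{18} = \frac{K}{9}$)
$h{\left(R,W \right)} = 6 - 4 R^{2}$ ($h{\left(R,W \right)} = R \left(- 5 R + R\right) + 6 = R \left(- 4 R\right) + 6 = - 4 R^{2} + 6 = 6 - 4 R^{2}$)
$- h{\left(M,u{\left(15,29 \right)} \right)} = - (6 - 4 \left(- \frac{110}{229}\right)^{2}) = - (6 - \frac{48400}{52441}) = \left(-1\right) \frac{266246}{52441} = - \frac{266246}{52441}$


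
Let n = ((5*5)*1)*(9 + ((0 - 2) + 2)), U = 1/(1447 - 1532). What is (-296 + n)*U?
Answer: 71/85 ≈ 0.83529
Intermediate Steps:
U = -1/85 (U = 1/(-85) = -1/85 ≈ -0.011765)
n = 225 (n = (25*1)*(9 + (-2 + 2)) = 25*(9 + 0) = 25*9 = 225)
(-296 + n)*U = (-296 + 225)*(-1/85) = -71*(-1/85) = 71/85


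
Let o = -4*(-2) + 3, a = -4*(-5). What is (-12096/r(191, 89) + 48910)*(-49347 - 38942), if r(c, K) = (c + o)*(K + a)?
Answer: -47538694853038/11009 ≈ -4.3182e+9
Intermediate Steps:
a = 20
o = 11 (o = 8 + 3 = 11)
r(c, K) = (11 + c)*(20 + K) (r(c, K) = (c + 11)*(K + 20) = (11 + c)*(20 + K))
(-12096/r(191, 89) + 48910)*(-49347 - 38942) = (-12096/(220 + 11*89 + 20*191 + 89*191) + 48910)*(-49347 - 38942) = (-12096/(220 + 979 + 3820 + 16999) + 48910)*(-88289) = (-12096/22018 + 48910)*(-88289) = (-12096*1/22018 + 48910)*(-88289) = (-6048/11009 + 48910)*(-88289) = (538444142/11009)*(-88289) = -47538694853038/11009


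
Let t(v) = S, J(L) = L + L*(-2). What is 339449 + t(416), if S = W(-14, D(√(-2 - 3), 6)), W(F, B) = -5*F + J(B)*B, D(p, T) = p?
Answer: 339524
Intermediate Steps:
J(L) = -L (J(L) = L - 2*L = -L)
W(F, B) = -B² - 5*F (W(F, B) = -5*F + (-B)*B = -5*F - B² = -B² - 5*F)
S = 75 (S = -(√(-2 - 3))² - 5*(-14) = -(√(-5))² + 70 = -(I*√5)² + 70 = -1*(-5) + 70 = 5 + 70 = 75)
t(v) = 75
339449 + t(416) = 339449 + 75 = 339524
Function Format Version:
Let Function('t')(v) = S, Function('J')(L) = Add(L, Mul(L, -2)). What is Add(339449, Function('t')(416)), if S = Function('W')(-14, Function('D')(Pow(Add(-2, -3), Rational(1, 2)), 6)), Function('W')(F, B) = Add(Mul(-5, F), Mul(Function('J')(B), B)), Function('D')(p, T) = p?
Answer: 339524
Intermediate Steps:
Function('J')(L) = Mul(-1, L) (Function('J')(L) = Add(L, Mul(-2, L)) = Mul(-1, L))
Function('W')(F, B) = Add(Mul(-1, Pow(B, 2)), Mul(-5, F)) (Function('W')(F, B) = Add(Mul(-5, F), Mul(Mul(-1, B), B)) = Add(Mul(-5, F), Mul(-1, Pow(B, 2))) = Add(Mul(-1, Pow(B, 2)), Mul(-5, F)))
S = 75 (S = Add(Mul(-1, Pow(Pow(Add(-2, -3), Rational(1, 2)), 2)), Mul(-5, -14)) = Add(Mul(-1, Pow(Pow(-5, Rational(1, 2)), 2)), 70) = Add(Mul(-1, Pow(Mul(I, Pow(5, Rational(1, 2))), 2)), 70) = Add(Mul(-1, -5), 70) = Add(5, 70) = 75)
Function('t')(v) = 75
Add(339449, Function('t')(416)) = Add(339449, 75) = 339524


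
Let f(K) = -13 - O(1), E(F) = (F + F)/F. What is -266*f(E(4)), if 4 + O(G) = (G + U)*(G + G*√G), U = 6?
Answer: 6118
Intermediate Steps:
E(F) = 2 (E(F) = (2*F)/F = 2)
O(G) = -4 + (6 + G)*(G + G^(3/2)) (O(G) = -4 + (G + 6)*(G + G*√G) = -4 + (6 + G)*(G + G^(3/2)))
f(K) = -23 (f(K) = -13 - (-4 + 1² + 1^(5/2) + 6*1 + 6*1^(3/2)) = -13 - (-4 + 1 + 1 + 6 + 6*1) = -13 - (-4 + 1 + 1 + 6 + 6) = -13 - 1*10 = -13 - 10 = -23)
-266*f(E(4)) = -266*(-23) = 6118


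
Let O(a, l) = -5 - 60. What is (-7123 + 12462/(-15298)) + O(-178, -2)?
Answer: -54987243/7649 ≈ -7188.8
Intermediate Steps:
O(a, l) = -65
(-7123 + 12462/(-15298)) + O(-178, -2) = (-7123 + 12462/(-15298)) - 65 = (-7123 + 12462*(-1/15298)) - 65 = (-7123 - 6231/7649) - 65 = -54490058/7649 - 65 = -54987243/7649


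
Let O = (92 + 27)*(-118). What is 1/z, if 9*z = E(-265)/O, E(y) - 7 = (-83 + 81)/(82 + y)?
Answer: -23127174/1283 ≈ -18026.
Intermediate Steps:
E(y) = 7 - 2/(82 + y) (E(y) = 7 + (-83 + 81)/(82 + y) = 7 - 2/(82 + y))
O = -14042 (O = 119*(-118) = -14042)
z = -1283/23127174 (z = (((572 + 7*(-265))/(82 - 265))/(-14042))/9 = (((572 - 1855)/(-183))*(-1/14042))/9 = (-1/183*(-1283)*(-1/14042))/9 = ((1283/183)*(-1/14042))/9 = (⅑)*(-1283/2569686) = -1283/23127174 ≈ -5.5476e-5)
1/z = 1/(-1283/23127174) = -23127174/1283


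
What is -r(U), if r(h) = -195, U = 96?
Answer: 195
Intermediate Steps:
-r(U) = -1*(-195) = 195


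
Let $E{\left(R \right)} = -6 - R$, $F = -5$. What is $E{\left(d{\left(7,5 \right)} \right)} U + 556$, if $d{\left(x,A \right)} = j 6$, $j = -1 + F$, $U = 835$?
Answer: $25606$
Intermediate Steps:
$j = -6$ ($j = -1 - 5 = -6$)
$d{\left(x,A \right)} = -36$ ($d{\left(x,A \right)} = \left(-6\right) 6 = -36$)
$E{\left(d{\left(7,5 \right)} \right)} U + 556 = \left(-6 - -36\right) 835 + 556 = \left(-6 + 36\right) 835 + 556 = 30 \cdot 835 + 556 = 25050 + 556 = 25606$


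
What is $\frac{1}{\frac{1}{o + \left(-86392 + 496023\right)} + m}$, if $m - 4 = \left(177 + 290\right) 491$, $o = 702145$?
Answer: $\frac{1111776}{254931348577} \approx 4.3611 \cdot 10^{-6}$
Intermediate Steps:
$m = 229301$ ($m = 4 + \left(177 + 290\right) 491 = 4 + 467 \cdot 491 = 4 + 229297 = 229301$)
$\frac{1}{\frac{1}{o + \left(-86392 + 496023\right)} + m} = \frac{1}{\frac{1}{702145 + \left(-86392 + 496023\right)} + 229301} = \frac{1}{\frac{1}{702145 + 409631} + 229301} = \frac{1}{\frac{1}{1111776} + 229301} = \frac{1}{\frac{254931348577}{1111776}} = \frac{1111776}{254931348577}$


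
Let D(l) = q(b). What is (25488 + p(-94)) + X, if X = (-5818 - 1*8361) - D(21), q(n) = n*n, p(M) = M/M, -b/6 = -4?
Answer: 10734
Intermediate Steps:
b = 24 (b = -6*(-4) = 24)
p(M) = 1
q(n) = n²
D(l) = 576 (D(l) = 24² = 576)
X = -14755 (X = (-5818 - 1*8361) - 1*576 = (-5818 - 8361) - 576 = -14179 - 576 = -14755)
(25488 + p(-94)) + X = (25488 + 1) - 14755 = 25489 - 14755 = 10734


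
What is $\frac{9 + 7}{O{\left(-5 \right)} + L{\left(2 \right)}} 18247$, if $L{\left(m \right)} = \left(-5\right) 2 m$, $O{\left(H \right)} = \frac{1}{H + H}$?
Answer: $- \frac{2919520}{201} \approx -14525.0$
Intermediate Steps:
$O{\left(H \right)} = \frac{1}{2 H}$
$L{\left(m \right)} = - 10 m$
$\frac{9 + 7}{O{\left(-5 \right)} + L{\left(2 \right)}} 18247 = \frac{9 + 7}{\frac{1}{2 \left(-5\right)} - 20} \cdot 18247 = \frac{16}{\frac{1}{2} \left(- \frac{1}{5}\right) - 20} \cdot 18247 = \frac{16}{- \frac{1}{10} - 20} \cdot 18247 = \frac{16}{- \frac{201}{10}} \cdot 18247 = 16 \left(- \frac{10}{201}\right) 18247 = \left(- \frac{160}{201}\right) 18247 = - \frac{2919520}{201}$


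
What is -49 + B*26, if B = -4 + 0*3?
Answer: -153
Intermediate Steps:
B = -4 (B = -4 + 0 = -4)
-49 + B*26 = -49 - 4*26 = -49 - 104 = -153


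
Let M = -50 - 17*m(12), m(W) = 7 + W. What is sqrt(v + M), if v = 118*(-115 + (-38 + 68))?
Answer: I*sqrt(10403) ≈ 102.0*I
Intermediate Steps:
v = -10030 (v = 118*(-115 + 30) = 118*(-85) = -10030)
M = -373 (M = -50 - 17*(7 + 12) = -50 - 17*19 = -50 - 323 = -373)
sqrt(v + M) = sqrt(-10030 - 373) = sqrt(-10403) = I*sqrt(10403)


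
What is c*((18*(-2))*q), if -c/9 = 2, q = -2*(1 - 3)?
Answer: 2592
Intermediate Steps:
q = 4 (q = -2*(-2) = 4)
c = -18 (c = -9*2 = -18)
c*((18*(-2))*q) = -18*18*(-2)*4 = -(-648)*4 = -18*(-144) = 2592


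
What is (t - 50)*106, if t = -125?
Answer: -18550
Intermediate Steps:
(t - 50)*106 = (-125 - 50)*106 = -175*106 = -18550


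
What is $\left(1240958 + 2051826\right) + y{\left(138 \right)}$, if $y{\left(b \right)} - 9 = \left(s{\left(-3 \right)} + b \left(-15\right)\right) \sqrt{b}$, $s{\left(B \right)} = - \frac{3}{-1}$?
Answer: $3292793 - 2067 \sqrt{138} \approx 3.2685 \cdot 10^{6}$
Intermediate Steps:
$s{\left(B \right)} = 3$ ($s{\left(B \right)} = \left(-3\right) \left(-1\right) = 3$)
$y{\left(b \right)} = 9 + \sqrt{b} \left(3 - 15 b\right)$ ($y{\left(b \right)} = 9 + \left(3 + b \left(-15\right)\right) \sqrt{b} = 9 + \left(3 - 15 b\right) \sqrt{b} = 9 + \sqrt{b} \left(3 - 15 b\right)$)
$\left(1240958 + 2051826\right) + y{\left(138 \right)} = \left(1240958 + 2051826\right) + \left(9 - 15 \cdot 138^{\frac{3}{2}} + 3 \sqrt{138}\right) = 3292784 + \left(9 - 15 \cdot 138 \sqrt{138} + 3 \sqrt{138}\right) = 3292784 + \left(9 - 2070 \sqrt{138} + 3 \sqrt{138}\right) = 3292784 + \left(9 - 2067 \sqrt{138}\right) = 3292793 - 2067 \sqrt{138}$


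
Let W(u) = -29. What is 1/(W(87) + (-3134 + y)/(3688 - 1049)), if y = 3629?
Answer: -2639/76036 ≈ -0.034707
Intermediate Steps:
1/(W(87) + (-3134 + y)/(3688 - 1049)) = 1/(-29 + (-3134 + 3629)/(3688 - 1049)) = 1/(-29 + 495/2639) = 1/(-76036/2639) = -2639/76036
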